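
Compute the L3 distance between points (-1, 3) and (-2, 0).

(Σ|x_i - y_i|^3)^(1/3) = (|-1 - (-2)|^3 + |3 - 0|^3)^(1/3)
= (1^3 + 3^3)^(1/3) = (1 + 27)^(1/3) = (28)^(1/3) ≈ 3.0366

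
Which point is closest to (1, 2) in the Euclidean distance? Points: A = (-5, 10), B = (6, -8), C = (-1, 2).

Distances: d(A) = 10, d(B) ≈ 11.1803, d(C) = 2. Nearest: C = (-1, 2) with distance 2.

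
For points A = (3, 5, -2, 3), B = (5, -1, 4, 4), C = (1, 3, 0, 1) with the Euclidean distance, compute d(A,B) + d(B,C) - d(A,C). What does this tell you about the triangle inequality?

d(A,B) = √(2² + 6² + 6² + 1²) = √77 ≈ 8.775, d(B,C) = √(4² + 4² + 4² + 3²) = √57 ≈ 7.5498, d(A,C) = √(2² + 2² + 2² + 2²) = √16 = 4.
d(A,B) + d(B,C) - d(A,C) = 8.775 + 7.5498 - 4 = 16.3248 - 4 = 12.3248 (to 4 decimal places). This is ≥ 0, so the triangle inequality holds for these points.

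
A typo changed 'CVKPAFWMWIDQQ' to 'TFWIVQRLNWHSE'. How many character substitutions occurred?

Differing positions: 1, 2, 3, 4, 5, 6, 7, 8, 9, 10, 11, 12, 13. Hamming distance = 13.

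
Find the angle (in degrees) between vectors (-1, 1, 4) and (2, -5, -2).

With u = (-1, 1, 4), v = (2, -5, -2):
u·v = (-1)·2 + 1·(-5) + 4·(-2) = (-2) + (-5) + (-8) = -15.
|u| = √((-1)² + 1² + 4²) = √18, |v| = √(2² + (-5)² + (-2)²) = √33, so |u||v| = √(18·33) = √594.
cos θ = (u·v)/(|u||v|) = -15/√594 ≈ -0.615457
θ = arccos(-0.615457) ≈ 127.99°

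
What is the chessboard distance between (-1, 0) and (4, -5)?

max(|x_i - y_i|) = max(|-1 - 4|, |0 - (-5)|) = max(5, 5) = 5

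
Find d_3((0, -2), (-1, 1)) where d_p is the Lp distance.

(Σ|x_i - y_i|^3)^(1/3) = (|0 - (-1)|^3 + |-2 - 1|^3)^(1/3)
= (1^3 + 3^3)^(1/3) = (1 + 27)^(1/3) = (28)^(1/3) ≈ 3.0366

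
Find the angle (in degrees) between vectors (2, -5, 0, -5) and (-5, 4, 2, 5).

With u = (2, -5, 0, -5), v = (-5, 4, 2, 5):
u·v = 2·(-5) + (-5)·4 + 0·2 + (-5)·5 = (-10) + (-20) + 0 + (-25) = -55.
|u| = √(2² + (-5)² + 0² + (-5)²) = √54, |v| = √((-5)² + 4² + 2² + 5²) = √70, so |u||v| = √(54·70) = √3780.
cos θ = (u·v)/(|u||v|) = -55/√3780 ≈ -0.894575
θ = arccos(-0.894575) ≈ 153.45°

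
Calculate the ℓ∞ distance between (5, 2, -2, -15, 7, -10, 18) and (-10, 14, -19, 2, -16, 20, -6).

max(|x_i - y_i|) = max(|5 - (-10)|, |2 - 14|, |-2 - (-19)|, |-15 - 2|, |7 - (-16)|, |-10 - 20|, |18 - (-6)|) = max(15, 12, 17, 17, 23, 30, 24) = 30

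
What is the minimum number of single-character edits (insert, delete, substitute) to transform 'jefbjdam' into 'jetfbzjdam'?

Let D[i][j] be the edit distance between the first i characters of 'jefbjdam' and the first j characters of 'jetfbzjdam', with D[i][0] = i, D[0][j] = j, and D[i][j] = D[i-1][j-1] if the characters match, else 1 + min(D[i-1][j], D[i][j-1], D[i-1][j-1]). Filling the table (rows: prefixes of 'jefbjdam', columns: prefixes of 'jetfbzjdam'):
     ε  j  e  t  f  b  z  j  d  a  m
  ε  0  1  2  3  4  5  6  7  8  9 10
  j  1  0  1  2  3  4  5  6  7  8  9
  e  2  1  0  1  2  3  4  5  6  7  8
  f  3  2  1  1  1  2  3  4  5  6  7
  b  4  3  2  2  2  1  2  3  4  5  6
  j  5  4  3  3  3  2  2  2  3  4  5
  d  6  5  4  4  4  3  3  3  2  3  4
  a  7  6  5  5  5  4  4  4  3  2  3
  m  8  7  6  6  6  5  5  5  4  3  2
The bottom-right entry gives D[8][10] = 2, so no sequence of fewer than 2 edits works. Backtracking through the table gives one optimal edit sequence (2 edits):
  jefbjdam → jetfbjdam (ins t @3)
  jetfbjdam → jetfbzjdam (ins z @6)
Edit distance = 2.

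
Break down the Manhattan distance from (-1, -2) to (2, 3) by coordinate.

Σ|x_i - y_i| = |-1 - 2| + |-2 - 3| = 3 + 5 = 8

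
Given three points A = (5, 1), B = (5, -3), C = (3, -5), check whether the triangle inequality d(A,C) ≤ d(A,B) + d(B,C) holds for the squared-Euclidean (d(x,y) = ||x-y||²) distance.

d(A,B) = 0² + 4² = 16, d(B,C) = 2² + 2² = 8, d(A,C) = 2² + 6² = 40.
d(A,C) = 40 > 16 + 8 = 24. Triangle inequality is VIOLATED. (Squared-Euclidean is not a metric — this is a counterexample.)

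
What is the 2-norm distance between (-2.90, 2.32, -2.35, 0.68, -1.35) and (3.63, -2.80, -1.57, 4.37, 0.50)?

(Σ|x_i - y_i|^2)^(1/2) = (|-2.9 - 3.63|^2 + |2.32 - (-2.8)|^2 + |-2.35 - (-1.57)|^2 + |0.68 - 4.37|^2 + |-1.35 - 0.5|^2)^(1/2)
= (6.53^2 + 5.12^2 + 0.78^2 + 3.69^2 + 1.85^2)^(1/2) = (42.6409 + 26.2144 + 0.6084 + 13.6161 + 3.4225)^(1/2) = (86.5023)^(1/2) ≈ 9.3007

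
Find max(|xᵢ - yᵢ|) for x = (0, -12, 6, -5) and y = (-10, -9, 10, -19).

max(|x_i - y_i|) = max(|0 - (-10)|, |-12 - (-9)|, |6 - 10|, |-5 - (-19)|) = max(10, 3, 4, 14) = 14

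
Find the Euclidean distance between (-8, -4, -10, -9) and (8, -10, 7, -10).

√(Σ(x_i - y_i)²) = √((-8 - 8)² + (-4 - (-10))² + (-10 - 7)² + (-9 - (-10))²)
= √((-16)² + 6² + (-17)² + 1²) = √(256 + 36 + 289 + 1) = √582 ≈ 24.1247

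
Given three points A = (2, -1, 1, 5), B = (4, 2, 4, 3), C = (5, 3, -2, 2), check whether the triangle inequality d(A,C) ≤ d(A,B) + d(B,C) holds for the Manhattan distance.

d(A,B) = 2 + 3 + 3 + 2 = 10, d(B,C) = 1 + 1 + 6 + 1 = 9, d(A,C) = 3 + 4 + 3 + 3 = 13.
d(A,C) = 13 ≤ 10 + 9 = 19. Triangle inequality is satisfied.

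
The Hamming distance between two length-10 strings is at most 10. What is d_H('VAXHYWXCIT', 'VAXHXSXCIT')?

Differing positions: 5, 6. Hamming distance = 2. The maximum possible Hamming distance for length-10 strings is 10, so d_H/10 = 2/10 = 0.2.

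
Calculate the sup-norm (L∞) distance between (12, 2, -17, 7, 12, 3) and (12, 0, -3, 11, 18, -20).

max(|x_i - y_i|) = max(|12 - 12|, |2 - 0|, |-17 - (-3)|, |7 - 11|, |12 - 18|, |3 - (-20)|) = max(0, 2, 14, 4, 6, 23) = 23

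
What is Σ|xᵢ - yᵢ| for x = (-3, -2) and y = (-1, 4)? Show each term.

Σ|x_i - y_i| = |-3 - (-1)| + |-2 - 4| = 2 + 6 = 8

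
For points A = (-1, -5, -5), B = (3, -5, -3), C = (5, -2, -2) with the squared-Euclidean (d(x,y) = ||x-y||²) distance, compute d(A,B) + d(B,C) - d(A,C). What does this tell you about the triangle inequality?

d(A,B) = 4² + 0² + 2² = 20, d(B,C) = 2² + 3² + 1² = 14, d(A,C) = 6² + 3² + 3² = 54.
d(A,B) + d(B,C) - d(A,C) = 20 + 14 - 54 = 34 - 54 = -20. This is < 0, so the triangle inequality FAILS for these points (squared-Euclidean is not a metric).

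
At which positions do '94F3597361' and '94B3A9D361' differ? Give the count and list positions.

Differing positions: 3, 5, 7. Hamming distance = 3.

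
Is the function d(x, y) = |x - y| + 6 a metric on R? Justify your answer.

No. d fails identity of indiscernibles (specifically d(x,x) = 0): d(-2, -2) = |-2 - (-2)| + 6 = 0 + 6 = 6 ≠ 0.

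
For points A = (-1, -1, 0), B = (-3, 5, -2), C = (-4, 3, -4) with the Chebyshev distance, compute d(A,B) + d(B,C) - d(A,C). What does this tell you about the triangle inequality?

d(A,B) = max(2, 6, 2) = 6, d(B,C) = max(1, 2, 2) = 2, d(A,C) = max(3, 4, 4) = 4.
d(A,B) + d(B,C) - d(A,C) = 6 + 2 - 4 = 8 - 4 = 4. This is ≥ 0, so the triangle inequality holds for these points.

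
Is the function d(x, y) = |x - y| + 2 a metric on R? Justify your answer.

No. d fails identity of indiscernibles (specifically d(x,x) = 0): d(5, 5) = |5 - 5| + 2 = 0 + 2 = 2 ≠ 0.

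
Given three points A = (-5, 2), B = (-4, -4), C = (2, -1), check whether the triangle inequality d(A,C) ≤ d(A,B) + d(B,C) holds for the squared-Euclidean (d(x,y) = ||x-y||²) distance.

d(A,B) = 1² + 6² = 37, d(B,C) = 6² + 3² = 45, d(A,C) = 7² + 3² = 58.
d(A,C) = 58 ≤ 37 + 45 = 82. Triangle inequality is satisfied.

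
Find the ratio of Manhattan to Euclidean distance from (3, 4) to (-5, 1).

L1 = |3 - (-5)| + |4 - 1| = 8 + 3 = 11
L2 = √(8² + 3²) = √73 ≈ 8.544
L1 ≥ L2 always (equality iff movement is along one axis); L1 > L2 here.
Ratio L1/L2 = 11/√73 ≈ 1.2875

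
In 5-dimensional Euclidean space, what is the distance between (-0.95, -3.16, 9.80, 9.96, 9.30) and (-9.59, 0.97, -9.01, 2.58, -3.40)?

√(Σ(x_i - y_i)²) = √((-0.95 - (-9.59))² + (-3.16 - 0.97)² + (9.8 - (-9.01))² + (9.96 - 2.58)² + (9.3 - (-3.4))²)
= √(8.64² + (-4.13)² + 18.81² + 7.38² + 12.7²) = √(74.6496 + 17.0569 + 353.8161 + 54.4644 + 161.29) = √661.277 ≈ 25.7153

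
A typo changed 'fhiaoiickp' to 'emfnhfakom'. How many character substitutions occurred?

Differing positions: 1, 2, 3, 4, 5, 6, 7, 8, 9, 10. Hamming distance = 10.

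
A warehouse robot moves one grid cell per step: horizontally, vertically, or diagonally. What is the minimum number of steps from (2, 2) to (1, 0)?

max(|x_i - y_i|) = max(|2 - 1|, |2 - 0|) = max(1, 2) = 2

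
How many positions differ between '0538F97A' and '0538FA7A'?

Differing positions: 6. Hamming distance = 1.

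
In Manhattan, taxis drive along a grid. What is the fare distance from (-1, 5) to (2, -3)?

Σ|x_i - y_i| = |-1 - 2| + |5 - (-3)| = 3 + 8 = 11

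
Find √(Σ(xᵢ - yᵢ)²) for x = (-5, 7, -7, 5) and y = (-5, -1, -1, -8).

√(Σ(x_i - y_i)²) = √((-5 - (-5))² + (7 - (-1))² + (-7 - (-1))² + (5 - (-8))²)
= √(0² + 8² + (-6)² + 13²) = √(0 + 64 + 36 + 169) = √269 ≈ 16.4012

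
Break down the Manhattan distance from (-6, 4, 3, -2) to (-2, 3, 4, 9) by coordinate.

Σ|x_i - y_i| = |-6 - (-2)| + |4 - 3| + |3 - 4| + |-2 - 9| = 4 + 1 + 1 + 11 = 17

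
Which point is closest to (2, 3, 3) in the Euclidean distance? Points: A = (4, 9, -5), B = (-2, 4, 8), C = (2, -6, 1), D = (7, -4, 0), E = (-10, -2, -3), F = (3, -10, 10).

Distances: d(A) ≈ 10.198, d(B) ≈ 6.4807, d(C) ≈ 9.2195, d(D) ≈ 9.1104, d(E) ≈ 14.3178, d(F) ≈ 14.7986. Nearest: B = (-2, 4, 8) with distance 6.4807.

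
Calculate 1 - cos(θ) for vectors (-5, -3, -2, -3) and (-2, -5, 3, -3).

With u = (-5, -3, -2, -3), v = (-2, -5, 3, -3):
u·v = (-5)·(-2) + (-3)·(-5) + (-2)·3 + (-3)·(-3) = 10 + 15 + (-6) + 9 = 28.
|u| = √((-5)² + (-3)² + (-2)² + (-3)²) = √47, |v| = √((-2)² + (-5)² + 3² + (-3)²) = √47, so |u||v| = √(47·47) = √2209 = 47.
cos θ = (u·v)/(|u||v|) = 28/47 ≈ 0.5957
Cosine distance = 1 - cos θ ≈ 1 - 0.5957 = 0.4043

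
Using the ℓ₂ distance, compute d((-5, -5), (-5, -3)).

(Σ|x_i - y_i|^2)^(1/2) = (|-5 - (-5)|^2 + |-5 - (-3)|^2)^(1/2)
= (0^2 + 2^2)^(1/2) = (0 + 4)^(1/2) = (4)^(1/2) = 2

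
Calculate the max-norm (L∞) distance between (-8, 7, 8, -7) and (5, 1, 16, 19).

max(|x_i - y_i|) = max(|-8 - 5|, |7 - 1|, |8 - 16|, |-7 - 19|) = max(13, 6, 8, 26) = 26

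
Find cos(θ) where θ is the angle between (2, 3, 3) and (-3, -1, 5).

With u = (2, 3, 3), v = (-3, -1, 5):
u·v = 2·(-3) + 3·(-1) + 3·5 = (-6) + (-3) + 15 = 6.
|u| = √(2² + 3² + 3²) = √22, |v| = √((-3)² + (-1)² + 5²) = √35, so |u||v| = √(22·35) = √770.
cos θ = (u·v)/(|u||v|) = 6/√770 ≈ 0.2162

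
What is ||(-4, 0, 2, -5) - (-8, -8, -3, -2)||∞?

max(|x_i - y_i|) = max(|-4 - (-8)|, |0 - (-8)|, |2 - (-3)|, |-5 - (-2)|) = max(4, 8, 5, 3) = 8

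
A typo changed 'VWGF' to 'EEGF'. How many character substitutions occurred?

Differing positions: 1, 2. Hamming distance = 2.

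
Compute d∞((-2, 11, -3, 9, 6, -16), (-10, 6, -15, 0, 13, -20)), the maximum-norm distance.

max(|x_i - y_i|) = max(|-2 - (-10)|, |11 - 6|, |-3 - (-15)|, |9 - 0|, |6 - 13|, |-16 - (-20)|) = max(8, 5, 12, 9, 7, 4) = 12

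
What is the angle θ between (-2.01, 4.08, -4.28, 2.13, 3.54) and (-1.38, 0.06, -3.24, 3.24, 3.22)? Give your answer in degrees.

With u = (-2.01, 4.08, -4.28, 2.13, 3.54), v = (-1.38, 0.06, -3.24, 3.24, 3.22):
u·v = (-2.01)·(-1.38) + 4.08·0.06 + (-4.28)·(-3.24) + 2.13·3.24 + 3.54·3.22 = 2.7738 + 0.2448 + 13.8672 + 6.9012 + 11.3988 = 35.1858.
|u| = √((-2.01)² + 4.08² + (-4.28)² + 2.13² + 3.54²) = √(4.0401 + 16.6464 + 18.3184 + 4.5369 + 12.5316) = √56.0734, |v| = √((-1.38)² + 0.06² + (-3.24)² + 3.24² + 3.22²) = √(1.9044 + 0.0036 + 10.4976 + 10.4976 + 10.3684) = √33.2716.
cos θ = (u·v)/(|u||v|) = 35.1858/(√56.0734·√33.2716) ≈ 0.814615
θ = arccos(0.814615) ≈ 35.45°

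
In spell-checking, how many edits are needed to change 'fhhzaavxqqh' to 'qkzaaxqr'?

Let D[i][j] be the edit distance between the first i characters of 'fhhzaavxqqh' and the first j characters of 'qkzaaxqr', with D[i][0] = i, D[0][j] = j, and D[i][j] = D[i-1][j-1] if the characters match, else 1 + min(D[i-1][j], D[i][j-1], D[i-1][j-1]). Filling the table (rows: prefixes of 'fhhzaavxqqh', columns: prefixes of 'qkzaaxqr'):
     ε  q  k  z  a  a  x  q  r
  ε  0  1  2  3  4  5  6  7  8
  f  1  1  2  3  4  5  6  7  8
  h  2  2  2  3  4  5  6  7  8
  h  3  3  3  3  4  5  6  7  8
  z  4  4  4  3  4  5  6  7  8
  a  5  5  5  4  3  4  5  6  7
  a  6  6  6  5  4  3  4  5  6
  v  7  7  7  6  5  4  4  5  6
  x  8  8  8  7  6  5  4  5  6
  q  9  8  9  8  7  6  5  4  5
  q 10  9  9  9  8  7  6  5  5
  h 11 10 10 10  9  8  7  6  6
The bottom-right entry gives D[11][8] = 6, so no sequence of fewer than 6 edits works. Backtracking through the table gives one optimal edit sequence (6 edits):
  fhhzaavxqqh → hhzaavxqqh (del f @1)
  hhzaavxqqh → qhzaavxqqh (sub h→q @1)
  qhzaavxqqh → qkzaavxqqh (sub h→k @2)
  qkzaavxqqh → qkzaaxqqh (del v @6)
  qkzaaxqqh → qkzaaxqh (del q @7)
  qkzaaxqh → qkzaaxqr (sub h→r @8)
Edit distance = 6.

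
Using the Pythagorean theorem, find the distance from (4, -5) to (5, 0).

√(Σ(x_i - y_i)²) = √((4 - 5)² + (-5 - 0)²)
= √((-1)² + (-5)²) = √(1 + 25) = √26 ≈ 5.099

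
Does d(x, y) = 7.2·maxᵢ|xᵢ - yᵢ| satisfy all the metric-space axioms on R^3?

Yes. The L∞ (Chebyshev) norm induces a metric on R^3, and multiplying a metric by a positive constant 7.2 > 0 preserves all four axioms: non-negativity (7.2·||x-y|| ≥ 0), identity (7.2·||x-y|| = 0 ⟺ ||x-y|| = 0 ⟺ x = y), symmetry (||x-y|| = ||y-x||), and the triangle inequality (7.2·||x-z|| ≤ 7.2·||x-y|| + 7.2·||y-z||). So d is a metric.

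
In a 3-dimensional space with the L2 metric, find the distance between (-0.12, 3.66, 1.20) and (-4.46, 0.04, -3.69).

(Σ|x_i - y_i|^2)^(1/2) = (|-0.12 - (-4.46)|^2 + |3.66 - 0.04|^2 + |1.2 - (-3.69)|^2)^(1/2)
= (4.34^2 + 3.62^2 + 4.89^2)^(1/2) = (18.8356 + 13.1044 + 23.9121)^(1/2) = (55.8521)^(1/2) ≈ 7.4734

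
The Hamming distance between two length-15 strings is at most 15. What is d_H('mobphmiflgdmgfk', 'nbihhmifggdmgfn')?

Differing positions: 1, 2, 3, 4, 9, 15. Hamming distance = 6. The maximum possible Hamming distance for length-15 strings is 15, so d_H/15 = 6/15 = 0.4.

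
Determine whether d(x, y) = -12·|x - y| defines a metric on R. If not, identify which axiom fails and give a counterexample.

No. With c = -12 < 0, d fails non-negativity: d(8, 9) = -12·|8 - 9| = -12·1 = -12 < 0.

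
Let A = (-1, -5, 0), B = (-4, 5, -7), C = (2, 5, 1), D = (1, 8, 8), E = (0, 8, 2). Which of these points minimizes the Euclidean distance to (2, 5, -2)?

Distances: d(A) ≈ 10.6301, d(B) ≈ 7.8102, d(C) = 3, d(D) ≈ 10.4881, d(E) ≈ 5.3852. Nearest: C = (2, 5, 1) with distance 3.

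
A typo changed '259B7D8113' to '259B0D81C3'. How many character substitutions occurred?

Differing positions: 5, 9. Hamming distance = 2.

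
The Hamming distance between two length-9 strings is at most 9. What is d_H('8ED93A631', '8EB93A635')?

Differing positions: 3, 9. Hamming distance = 2. The maximum possible Hamming distance for length-9 strings is 9, so d_H/9 = 2/9 ≈ 0.2222.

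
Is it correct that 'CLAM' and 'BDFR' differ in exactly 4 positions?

Differing positions: 1, 2, 3, 4. Hamming distance = 4, so the claim is true.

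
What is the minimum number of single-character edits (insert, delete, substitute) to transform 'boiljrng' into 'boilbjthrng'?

Let D[i][j] be the edit distance between the first i characters of 'boiljrng' and the first j characters of 'boilbjthrng', with D[i][0] = i, D[0][j] = j, and D[i][j] = D[i-1][j-1] if the characters match, else 1 + min(D[i-1][j], D[i][j-1], D[i-1][j-1]). Filling the table (rows: prefixes of 'boiljrng', columns: prefixes of 'boilbjthrng'):
     ε  b  o  i  l  b  j  t  h  r  n  g
  ε  0  1  2  3  4  5  6  7  8  9 10 11
  b  1  0  1  2  3  4  5  6  7  8  9 10
  o  2  1  0  1  2  3  4  5  6  7  8  9
  i  3  2  1  0  1  2  3  4  5  6  7  8
  l  4  3  2  1  0  1  2  3  4  5  6  7
  j  5  4  3  2  1  1  1  2  3  4  5  6
  r  6  5  4  3  2  2  2  2  3  3  4  5
  n  7  6  5  4  3  3  3  3  3  4  3  4
  g  8  7  6  5  4  4  4  4  4  4  4  3
The bottom-right entry gives D[8][11] = 3, so no sequence of fewer than 3 edits works. Backtracking through the table gives one optimal edit sequence (3 edits):
  boiljrng → boilbjrng (ins b @5)
  boilbjrng → boilbjtrng (ins t @7)
  boilbjtrng → boilbjthrng (ins h @8)
Edit distance = 3.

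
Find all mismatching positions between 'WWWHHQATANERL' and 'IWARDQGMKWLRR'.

Differing positions: 1, 3, 4, 5, 7, 8, 9, 10, 11, 13. Hamming distance = 10.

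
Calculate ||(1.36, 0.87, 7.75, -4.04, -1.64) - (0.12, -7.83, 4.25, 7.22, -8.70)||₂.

√(Σ(x_i - y_i)²) = √((1.36 - 0.12)² + (0.87 - (-7.83))² + (7.75 - 4.25)² + (-4.04 - 7.22)² + (-1.64 - (-8.7))²)
= √(1.24² + 8.7² + 3.5² + (-11.26)² + 7.06²) = √(1.5376 + 75.69 + 12.25 + 126.7876 + 49.8436) = √266.1088 ≈ 16.3128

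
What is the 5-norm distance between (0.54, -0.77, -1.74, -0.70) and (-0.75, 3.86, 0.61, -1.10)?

(Σ|x_i - y_i|^5)^(1/5) = (|0.54 - (-0.75)|^5 + |-0.77 - 3.86|^5 + |-1.74 - 0.61|^5 + |-0.7 - (-1.1)|^5)^(1/5)
= (1.29^5 + 4.63^5 + 2.35^5 + 0.4^5)^(1/5) ≈ (3.5723 + 2127.6734 + 71.6703 + 0.0102)^(1/5) = (2202.9262)^(1/5) ≈ 4.6623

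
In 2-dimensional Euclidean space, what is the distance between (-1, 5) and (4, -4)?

√(Σ(x_i - y_i)²) = √((-1 - 4)² + (5 - (-4))²)
= √((-5)² + 9²) = √(25 + 81) = √106 ≈ 10.2956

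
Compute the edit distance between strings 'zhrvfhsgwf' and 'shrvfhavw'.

Let D[i][j] be the edit distance between the first i characters of 'zhrvfhsgwf' and the first j characters of 'shrvfhavw', with D[i][0] = i, D[0][j] = j, and D[i][j] = D[i-1][j-1] if the characters match, else 1 + min(D[i-1][j], D[i][j-1], D[i-1][j-1]). Filling the table (rows: prefixes of 'zhrvfhsgwf', columns: prefixes of 'shrvfhavw'):
     ε  s  h  r  v  f  h  a  v  w
  ε  0  1  2  3  4  5  6  7  8  9
  z  1  1  2  3  4  5  6  7  8  9
  h  2  2  1  2  3  4  5  6  7  8
  r  3  3  2  1  2  3  4  5  6  7
  v  4  4  3  2  1  2  3  4  5  6
  f  5  5  4  3  2  1  2  3  4  5
  h  6  6  5  4  3  2  1  2  3  4
  s  7  6  6  5  4  3  2  2  3  4
  g  8  7  7  6  5  4  3  3  3  4
  w  9  8  8  7  6  5  4  4  4  3
  f 10  9  9  8  7  6  5  5  5  4
The bottom-right entry gives D[10][9] = 4, so no sequence of fewer than 4 edits works. Backtracking through the table gives one optimal edit sequence (4 edits):
  zhrvfhsgwf → shrvfhsgwf (sub z→s @1)
  shrvfhsgwf → shrvfhagwf (sub s→a @7)
  shrvfhagwf → shrvfhavwf (sub g→v @8)
  shrvfhavwf → shrvfhavw (del f @10)
Edit distance = 4.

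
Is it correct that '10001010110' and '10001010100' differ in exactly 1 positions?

Differing positions: 10. Hamming distance = 1, so the claim is true.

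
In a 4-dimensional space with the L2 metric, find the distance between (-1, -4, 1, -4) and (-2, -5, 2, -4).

(Σ|x_i - y_i|^2)^(1/2) = (|-1 - (-2)|^2 + |-4 - (-5)|^2 + |1 - 2|^2 + |-4 - (-4)|^2)^(1/2)
= (1^2 + 1^2 + 1^2 + 0^2)^(1/2) = (1 + 1 + 1 + 0)^(1/2) = (3)^(1/2) ≈ 1.7321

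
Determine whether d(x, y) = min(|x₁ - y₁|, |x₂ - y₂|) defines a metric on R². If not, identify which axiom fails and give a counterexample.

No. d fails identity of indiscernibles: take x = (3, 0) and y = (3, 6). Then d(x,y) = min(|3 - 3|, |0 - 6|) = min(0, 6) = 0, yet x ≠ y.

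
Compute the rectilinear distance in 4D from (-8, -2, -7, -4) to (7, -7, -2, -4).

Σ|x_i - y_i| = |-8 - 7| + |-2 - (-7)| + |-7 - (-2)| + |-4 - (-4)| = 15 + 5 + 5 + 0 = 25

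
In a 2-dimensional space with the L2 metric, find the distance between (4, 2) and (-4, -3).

(Σ|x_i - y_i|^2)^(1/2) = (|4 - (-4)|^2 + |2 - (-3)|^2)^(1/2)
= (8^2 + 5^2)^(1/2) = (64 + 25)^(1/2) = (89)^(1/2) ≈ 9.434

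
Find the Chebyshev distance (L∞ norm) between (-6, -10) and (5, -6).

max(|x_i - y_i|) = max(|-6 - 5|, |-10 - (-6)|) = max(11, 4) = 11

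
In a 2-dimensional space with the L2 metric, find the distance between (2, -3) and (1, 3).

(Σ|x_i - y_i|^2)^(1/2) = (|2 - 1|^2 + |-3 - 3|^2)^(1/2)
= (1^2 + 6^2)^(1/2) = (1 + 36)^(1/2) = (37)^(1/2) ≈ 6.0828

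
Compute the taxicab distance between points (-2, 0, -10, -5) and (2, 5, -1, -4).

Σ|x_i - y_i| = |-2 - 2| + |0 - 5| + |-10 - (-1)| + |-5 - (-4)| = 4 + 5 + 9 + 1 = 19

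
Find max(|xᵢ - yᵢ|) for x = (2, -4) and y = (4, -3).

max(|x_i - y_i|) = max(|2 - 4|, |-4 - (-3)|) = max(2, 1) = 2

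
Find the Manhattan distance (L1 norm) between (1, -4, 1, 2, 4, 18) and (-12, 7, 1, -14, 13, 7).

Σ|x_i - y_i| = |1 - (-12)| + |-4 - 7| + |1 - 1| + |2 - (-14)| + |4 - 13| + |18 - 7| = 13 + 11 + 0 + 16 + 9 + 11 = 60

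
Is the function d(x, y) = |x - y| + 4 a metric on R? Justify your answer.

No. d fails identity of indiscernibles (specifically d(x,x) = 0): d(-3, -3) = |-3 - (-3)| + 4 = 0 + 4 = 4 ≠ 0.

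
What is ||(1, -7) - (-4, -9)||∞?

max(|x_i - y_i|) = max(|1 - (-4)|, |-7 - (-9)|) = max(5, 2) = 5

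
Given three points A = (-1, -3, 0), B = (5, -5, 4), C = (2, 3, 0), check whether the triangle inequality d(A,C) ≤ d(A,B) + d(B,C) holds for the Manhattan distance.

d(A,B) = 6 + 2 + 4 = 12, d(B,C) = 3 + 8 + 4 = 15, d(A,C) = 3 + 6 + 0 = 9.
d(A,C) = 9 ≤ 12 + 15 = 27. Triangle inequality is satisfied.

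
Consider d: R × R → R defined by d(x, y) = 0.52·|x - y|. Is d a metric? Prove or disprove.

Yes. Since |x - y| is a metric on R and 0.52 > 0, the positive scalar multiple 0.52·|x - y| is also a metric: scaling by a positive constant preserves non-negativity, identity (d=0 ⟺ |x-y|=0 ⟺ x=y), symmetry, and the triangle inequality.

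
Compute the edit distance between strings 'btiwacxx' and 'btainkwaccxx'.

Let D[i][j] be the edit distance between the first i characters of 'btiwacxx' and the first j characters of 'btainkwaccxx', with D[i][0] = i, D[0][j] = j, and D[i][j] = D[i-1][j-1] if the characters match, else 1 + min(D[i-1][j], D[i][j-1], D[i-1][j-1]). Filling the table (rows: prefixes of 'btiwacxx', columns: prefixes of 'btainkwaccxx'):
     ε  b  t  a  i  n  k  w  a  c  c  x  x
  ε  0  1  2  3  4  5  6  7  8  9 10 11 12
  b  1  0  1  2  3  4  5  6  7  8  9 10 11
  t  2  1  0  1  2  3  4  5  6  7  8  9 10
  i  3  2  1  1  1  2  3  4  5  6  7  8  9
  w  4  3  2  2  2  2  3  3  4  5  6  7  8
  a  5  4  3  2  3  3  3  4  3  4  5  6  7
  c  6  5  4  3  3  4  4  4  4  3  4  5  6
  x  7  6  5  4  4  4  5  5  5  4  4  4  5
  x  8  7  6  5  5  5  5  6  6  5  5  4  4
The bottom-right entry gives D[8][12] = 4, so no sequence of fewer than 4 edits works. Backtracking through the table gives one optimal edit sequence (4 edits):
  btiwacxx → btaiwacxx (ins a @3)
  btaiwacxx → btainwacxx (ins n @5)
  btainwacxx → btainkwacxx (ins k @6)
  btainkwacxx → btainkwaccxx (ins c @9)
Edit distance = 4.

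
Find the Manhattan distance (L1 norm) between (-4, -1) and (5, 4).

Σ|x_i - y_i| = |-4 - 5| + |-1 - 4| = 9 + 5 = 14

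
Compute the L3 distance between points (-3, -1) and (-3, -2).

(Σ|x_i - y_i|^3)^(1/3) = (|-3 - (-3)|^3 + |-1 - (-2)|^3)^(1/3)
= (0^3 + 1^3)^(1/3) = (0 + 1)^(1/3) = (1)^(1/3) = 1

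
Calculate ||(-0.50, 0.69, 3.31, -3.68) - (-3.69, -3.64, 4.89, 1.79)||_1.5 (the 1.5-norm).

(Σ|x_i - y_i|^1.5)^(1/1.5) = (|-0.5 - (-3.69)|^1.5 + |0.69 - (-3.64)|^1.5 + |3.31 - 4.89|^1.5 + |-3.68 - 1.79|^1.5)^(1/1.5)
= (3.19^1.5 + 4.33^1.5 + 1.58^1.5 + 5.47^1.5)^(1/1.5) ≈ (5.6975 + 9.0101 + 1.986 + 12.7933)^(1/1.5) = (29.4869)^(1/1.5) ≈ 9.5445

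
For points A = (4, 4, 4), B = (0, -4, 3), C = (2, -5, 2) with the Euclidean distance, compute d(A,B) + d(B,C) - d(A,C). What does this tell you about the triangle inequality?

d(A,B) = √(4² + 8² + 1²) = √81 = 9, d(B,C) = √(2² + 1² + 1²) = √6 ≈ 2.4495, d(A,C) = √(2² + 9² + 2²) = √89 ≈ 9.434.
d(A,B) + d(B,C) - d(A,C) = 9 + 2.4495 - 9.434 = 11.4495 - 9.434 = 2.0155 (to 4 decimal places). This is ≥ 0, so the triangle inequality holds for these points.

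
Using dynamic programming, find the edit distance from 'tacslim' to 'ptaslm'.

Let D[i][j] be the edit distance between the first i characters of 'tacslim' and the first j characters of 'ptaslm', with D[i][0] = i, D[0][j] = j, and D[i][j] = D[i-1][j-1] if the characters match, else 1 + min(D[i-1][j], D[i][j-1], D[i-1][j-1]). Filling the table (rows: prefixes of 'tacslim', columns: prefixes of 'ptaslm'):
     ε  p  t  a  s  l  m
  ε  0  1  2  3  4  5  6
  t  1  1  1  2  3  4  5
  a  2  2  2  1  2  3  4
  c  3  3  3  2  2  3  4
  s  4  4  4  3  2  3  4
  l  5  5  5  4  3  2  3
  i  6  6  6  5  4  3  3
  m  7  7  7  6  5  4  3
The bottom-right entry gives D[7][6] = 3, so no sequence of fewer than 3 edits works. Backtracking through the table gives one optimal edit sequence (3 edits):
  tacslim → ptacslim (ins p @1)
  ptacslim → ptaslim (del c @4)
  ptaslim → ptaslm (del i @6)
Edit distance = 3.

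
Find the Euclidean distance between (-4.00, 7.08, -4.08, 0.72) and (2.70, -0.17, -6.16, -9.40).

√(Σ(x_i - y_i)²) = √((-4 - 2.7)² + (7.08 - (-0.17))² + (-4.08 - (-6.16))² + (0.72 - (-9.4))²)
= √((-6.7)² + 7.25² + 2.08² + 10.12²) = √(44.89 + 52.5625 + 4.3264 + 102.4144) = √204.1933 ≈ 14.2896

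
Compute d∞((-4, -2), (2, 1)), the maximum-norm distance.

max(|x_i - y_i|) = max(|-4 - 2|, |-2 - 1|) = max(6, 3) = 6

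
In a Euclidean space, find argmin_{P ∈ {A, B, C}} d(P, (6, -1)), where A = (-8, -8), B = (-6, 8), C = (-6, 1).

Distances: d(A) ≈ 15.6525, d(B) = 15, d(C) ≈ 12.1655. Nearest: C = (-6, 1) with distance 12.1655.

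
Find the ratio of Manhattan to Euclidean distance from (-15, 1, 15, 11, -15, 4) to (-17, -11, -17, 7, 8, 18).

L1 = |-15 - (-17)| + |1 - (-11)| + |15 - (-17)| + |11 - 7| + |-15 - 8| + |4 - 18| = 2 + 12 + 32 + 4 + 23 + 14 = 87
L2 = √(2² + 12² + 32² + 4² + 23² + 14²) = √1913 ≈ 43.7379
L1 ≥ L2 always (equality iff movement is along one axis); L1 > L2 here.
Ratio L1/L2 = 87/√1913 ≈ 1.9891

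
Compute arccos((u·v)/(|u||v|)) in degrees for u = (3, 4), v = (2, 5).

With u = (3, 4), v = (2, 5):
u·v = 3·2 + 4·5 = 6 + 20 = 26.
|u| = √(3² + 4²) = √25, |v| = √(2² + 5²) = √29, so |u||v| = √(25·29) = √725.
cos θ = (u·v)/(|u||v|) = 26/√725 ≈ 0.965616
θ = arccos(0.965616) ≈ 15.07°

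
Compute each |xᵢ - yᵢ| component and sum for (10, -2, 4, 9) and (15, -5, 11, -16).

Σ|x_i - y_i| = |10 - 15| + |-2 - (-5)| + |4 - 11| + |9 - (-16)| = 5 + 3 + 7 + 25 = 40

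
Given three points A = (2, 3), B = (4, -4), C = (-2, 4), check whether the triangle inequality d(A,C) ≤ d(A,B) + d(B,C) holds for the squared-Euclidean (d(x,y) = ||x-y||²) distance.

d(A,B) = 2² + 7² = 53, d(B,C) = 6² + 8² = 100, d(A,C) = 4² + 1² = 17.
d(A,C) = 17 ≤ 53 + 100 = 153. Triangle inequality is satisfied.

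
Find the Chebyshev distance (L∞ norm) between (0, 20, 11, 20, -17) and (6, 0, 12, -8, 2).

max(|x_i - y_i|) = max(|0 - 6|, |20 - 0|, |11 - 12|, |20 - (-8)|, |-17 - 2|) = max(6, 20, 1, 28, 19) = 28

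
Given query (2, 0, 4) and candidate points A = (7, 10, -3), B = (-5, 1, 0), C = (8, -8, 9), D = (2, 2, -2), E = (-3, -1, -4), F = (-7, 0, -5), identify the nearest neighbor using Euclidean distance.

Distances: d(A) ≈ 13.1909, d(B) ≈ 8.124, d(C) ≈ 11.1803, d(D) ≈ 6.3246, d(E) ≈ 9.4868, d(F) ≈ 12.7279. Nearest: D = (2, 2, -2) with distance 6.3246.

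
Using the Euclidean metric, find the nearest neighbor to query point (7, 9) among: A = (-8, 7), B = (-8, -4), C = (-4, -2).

Distances: d(A) ≈ 15.1327, d(B) ≈ 19.8494, d(C) ≈ 15.5563. Nearest: A = (-8, 7) with distance 15.1327.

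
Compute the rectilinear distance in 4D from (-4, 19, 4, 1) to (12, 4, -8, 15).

Σ|x_i - y_i| = |-4 - 12| + |19 - 4| + |4 - (-8)| + |1 - 15| = 16 + 15 + 12 + 14 = 57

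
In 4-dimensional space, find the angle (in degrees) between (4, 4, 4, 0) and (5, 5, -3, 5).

With u = (4, 4, 4, 0), v = (5, 5, -3, 5):
u·v = 4·5 + 4·5 + 4·(-3) + 0·5 = 20 + 20 + (-12) + 0 = 28.
|u| = √(4² + 4² + 4² + 0²) = √48, |v| = √(5² + 5² + (-3)² + 5²) = √84, so |u||v| = √(48·84) = √4032.
cos θ = (u·v)/(|u||v|) = 28/√4032 ≈ 0.440959
θ = arccos(0.440959) ≈ 63.83°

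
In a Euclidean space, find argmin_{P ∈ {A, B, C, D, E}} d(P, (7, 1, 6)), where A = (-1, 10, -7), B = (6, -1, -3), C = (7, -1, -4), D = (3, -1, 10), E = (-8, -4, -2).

Distances: d(A) ≈ 17.72, d(B) ≈ 9.2736, d(C) ≈ 10.198, d(D) = 6, d(E) ≈ 17.72. Nearest: D = (3, -1, 10) with distance 6.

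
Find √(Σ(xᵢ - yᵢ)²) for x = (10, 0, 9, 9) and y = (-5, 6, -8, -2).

√(Σ(x_i - y_i)²) = √((10 - (-5))² + (0 - 6)² + (9 - (-8))² + (9 - (-2))²)
= √(15² + (-6)² + 17² + 11²) = √(225 + 36 + 289 + 121) = √671 ≈ 25.9037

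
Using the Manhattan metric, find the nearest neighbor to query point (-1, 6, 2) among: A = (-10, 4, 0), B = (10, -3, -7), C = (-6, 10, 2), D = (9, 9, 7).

Distances: d(A) = 13, d(B) = 29, d(C) = 9, d(D) = 18. Nearest: C = (-6, 10, 2) with distance 9.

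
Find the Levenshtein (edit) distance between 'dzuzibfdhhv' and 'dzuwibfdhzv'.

Let D[i][j] be the edit distance between the first i characters of 'dzuzibfdhhv' and the first j characters of 'dzuwibfdhzv', with D[i][0] = i, D[0][j] = j, and D[i][j] = D[i-1][j-1] if the characters match, else 1 + min(D[i-1][j], D[i][j-1], D[i-1][j-1]). Filling the table (rows: prefixes of 'dzuzibfdhhv', columns: prefixes of 'dzuwibfdhzv'):
     ε  d  z  u  w  i  b  f  d  h  z  v
  ε  0  1  2  3  4  5  6  7  8  9 10 11
  d  1  0  1  2  3  4  5  6  7  8  9 10
  z  2  1  0  1  2  3  4  5  6  7  8  9
  u  3  2  1  0  1  2  3  4  5  6  7  8
  z  4  3  2  1  1  2  3  4  5  6  6  7
  i  5  4  3  2  2  1  2  3  4  5  6  7
  b  6  5  4  3  3  2  1  2  3  4  5  6
  f  7  6  5  4  4  3  2  1  2  3  4  5
  d  8  7  6  5  5  4  3  2  1  2  3  4
  h  9  8  7  6  6  5  4  3  2  1  2  3
  h 10  9  8  7  7  6  5  4  3  2  2  3
  v 11 10  9  8  8  7  6  5  4  3  3  2
The bottom-right entry gives D[11][11] = 2, so no sequence of fewer than 2 edits works. Backtracking through the table gives one optimal edit sequence (2 edits):
  dzuzibfdhhv → dzuwibfdhhv (sub z→w @4)
  dzuwibfdhhv → dzuwibfdhzv (sub h→z @10)
Edit distance = 2.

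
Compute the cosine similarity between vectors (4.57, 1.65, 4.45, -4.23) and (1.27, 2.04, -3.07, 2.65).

With u = (4.57, 1.65, 4.45, -4.23), v = (1.27, 2.04, -3.07, 2.65):
u·v = 4.57·1.27 + 1.65·2.04 + 4.45·(-3.07) + (-4.23)·2.65 = 5.8039 + 3.366 + (-13.6615) + (-11.2095) = -15.7011.
|u| = √(4.57² + 1.65² + 4.45² + (-4.23)²) = √(20.8849 + 2.7225 + 19.8025 + 17.8929) = √61.3028, |v| = √(1.27² + 2.04² + (-3.07)² + 2.65²) = √(1.6129 + 4.1616 + 9.4249 + 7.0225) = √22.2219.
cos θ = (u·v)/(|u||v|) = -15.7011/(√61.3028·√22.2219) ≈ -0.4254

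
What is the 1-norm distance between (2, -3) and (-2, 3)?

Σ|x_i - y_i| = |2 - (-2)| + |-3 - 3| = 4 + 6 = 10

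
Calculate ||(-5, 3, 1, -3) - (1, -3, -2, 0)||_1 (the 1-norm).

Σ|x_i - y_i| = |-5 - 1| + |3 - (-3)| + |1 - (-2)| + |-3 - 0| = 6 + 6 + 3 + 3 = 18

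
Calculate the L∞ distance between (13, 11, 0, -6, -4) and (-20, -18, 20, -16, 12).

max(|x_i - y_i|) = max(|13 - (-20)|, |11 - (-18)|, |0 - 20|, |-6 - (-16)|, |-4 - 12|) = max(33, 29, 20, 10, 16) = 33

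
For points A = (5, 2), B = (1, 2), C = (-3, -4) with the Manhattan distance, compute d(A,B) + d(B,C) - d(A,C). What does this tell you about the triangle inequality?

d(A,B) = 4 + 0 = 4, d(B,C) = 4 + 6 = 10, d(A,C) = 8 + 6 = 14.
d(A,B) + d(B,C) - d(A,C) = 4 + 10 - 14 = 14 - 14 = 0. This is ≥ 0, so the triangle inequality holds for these points.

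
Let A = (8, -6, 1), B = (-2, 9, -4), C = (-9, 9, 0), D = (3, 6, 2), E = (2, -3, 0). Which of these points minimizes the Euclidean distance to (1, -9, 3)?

Distances: d(A) ≈ 7.874, d(B) ≈ 19.5448, d(C) ≈ 20.8087, d(D) ≈ 15.1658, d(E) ≈ 6.7823. Nearest: E = (2, -3, 0) with distance 6.7823.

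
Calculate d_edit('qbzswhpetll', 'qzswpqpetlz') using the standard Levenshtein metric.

Let D[i][j] be the edit distance between the first i characters of 'qbzswhpetll' and the first j characters of 'qzswpqpetlz', with D[i][0] = i, D[0][j] = j, and D[i][j] = D[i-1][j-1] if the characters match, else 1 + min(D[i-1][j], D[i][j-1], D[i-1][j-1]). Filling the table (rows: prefixes of 'qbzswhpetll', columns: prefixes of 'qzswpqpetlz'):
     ε  q  z  s  w  p  q  p  e  t  l  z
  ε  0  1  2  3  4  5  6  7  8  9 10 11
  q  1  0  1  2  3  4  5  6  7  8  9 10
  b  2  1  1  2  3  4  5  6  7  8  9 10
  z  3  2  1  2  3  4  5  6  7  8  9  9
  s  4  3  2  1  2  3  4  5  6  7  8  9
  w  5  4  3  2  1  2  3  4  5  6  7  8
  h  6  5  4  3  2  2  3  4  5  6  7  8
  p  7  6  5  4  3  2  3  3  4  5  6  7
  e  8  7  6  5  4  3  3  4  3  4  5  6
  t  9  8  7  6  5  4  4  4  4  3  4  5
  l 10  9  8  7  6  5  5  5  5  4  3  4
  l 11 10  9  8  7  6  6  6  6  5  4  4
The bottom-right entry gives D[11][11] = 4, so no sequence of fewer than 4 edits works. Backtracking through the table gives one optimal edit sequence (4 edits):
  qbzswhpetll → qzswhpetll (del b @2)
  qzswhpetll → qzswphpetll (ins p @5)
  qzswphpetll → qzswpqpetll (sub h→q @6)
  qzswpqpetll → qzswpqpetlz (sub l→z @11)
Edit distance = 4.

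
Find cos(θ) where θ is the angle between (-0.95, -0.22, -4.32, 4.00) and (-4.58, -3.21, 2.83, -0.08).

With u = (-0.95, -0.22, -4.32, 4.00), v = (-4.58, -3.21, 2.83, -0.08):
u·v = (-0.95)·(-4.58) + (-0.22)·(-3.21) + (-4.32)·2.83 + 4·(-0.08) = 4.351 + 0.7062 + (-12.2256) + (-0.32) = -7.4884.
|u| = √((-0.95)² + (-0.22)² + (-4.32)² + 4²) = √(0.9025 + 0.0484 + 18.6624 + 16) = √35.6133, |v| = √((-4.58)² + (-3.21)² + 2.83² + (-0.08)²) = √(20.9764 + 10.3041 + 8.0089 + 0.0064) = √39.2958.
cos θ = (u·v)/(|u||v|) = -7.4884/(√35.6133·√39.2958) ≈ -0.2002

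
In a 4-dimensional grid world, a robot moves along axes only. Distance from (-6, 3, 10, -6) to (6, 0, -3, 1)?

Σ|x_i - y_i| = |-6 - 6| + |3 - 0| + |10 - (-3)| + |-6 - 1| = 12 + 3 + 13 + 7 = 35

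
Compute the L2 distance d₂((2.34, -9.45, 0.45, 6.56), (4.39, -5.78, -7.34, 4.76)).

√(Σ(x_i - y_i)²) = √((2.34 - 4.39)² + (-9.45 - (-5.78))² + (0.45 - (-7.34))² + (6.56 - 4.76)²)
= √((-2.05)² + (-3.67)² + 7.79² + 1.8²) = √(4.2025 + 13.4689 + 60.6841 + 3.24) = √81.5955 ≈ 9.033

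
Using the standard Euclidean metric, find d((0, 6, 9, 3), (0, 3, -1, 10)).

√(Σ(x_i - y_i)²) = √((0 - 0)² + (6 - 3)² + (9 - (-1))² + (3 - 10)²)
= √(0² + 3² + 10² + (-7)²) = √(0 + 9 + 100 + 49) = √158 ≈ 12.5698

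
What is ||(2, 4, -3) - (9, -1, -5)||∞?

max(|x_i - y_i|) = max(|2 - 9|, |4 - (-1)|, |-3 - (-5)|) = max(7, 5, 2) = 7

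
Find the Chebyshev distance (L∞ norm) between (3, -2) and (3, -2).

max(|x_i - y_i|) = max(|3 - 3|, |-2 - (-2)|) = max(0, 0) = 0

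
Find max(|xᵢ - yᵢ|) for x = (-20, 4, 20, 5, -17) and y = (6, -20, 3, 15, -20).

max(|x_i - y_i|) = max(|-20 - 6|, |4 - (-20)|, |20 - 3|, |5 - 15|, |-17 - (-20)|) = max(26, 24, 17, 10, 3) = 26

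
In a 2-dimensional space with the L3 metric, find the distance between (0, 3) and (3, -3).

(Σ|x_i - y_i|^3)^(1/3) = (|0 - 3|^3 + |3 - (-3)|^3)^(1/3)
= (3^3 + 6^3)^(1/3) = (27 + 216)^(1/3) = (243)^(1/3) ≈ 6.2403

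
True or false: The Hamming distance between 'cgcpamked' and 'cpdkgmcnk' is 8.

Differing positions: 2, 3, 4, 5, 7, 8, 9. Hamming distance = 7, so the claim that d_H = 8 is false.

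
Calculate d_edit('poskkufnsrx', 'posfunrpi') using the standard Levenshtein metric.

Let D[i][j] be the edit distance between the first i characters of 'poskkufnsrx' and the first j characters of 'posfunrpi', with D[i][0] = i, D[0][j] = j, and D[i][j] = D[i-1][j-1] if the characters match, else 1 + min(D[i-1][j], D[i][j-1], D[i-1][j-1]). Filling the table (rows: prefixes of 'poskkufnsrx', columns: prefixes of 'posfunrpi'):
     ε  p  o  s  f  u  n  r  p  i
  ε  0  1  2  3  4  5  6  7  8  9
  p  1  0  1  2  3  4  5  6  7  8
  o  2  1  0  1  2  3  4  5  6  7
  s  3  2  1  0  1  2  3  4  5  6
  k  4  3  2  1  1  2  3  4  5  6
  k  5  4  3  2  2  2  3  4  5  6
  u  6  5  4  3  3  2  3  4  5  6
  f  7  6  5  4  3  3  3  4  5  6
  n  8  7  6  5  4  4  3  4  5  6
  s  9  8  7  6  5  5  4  4  5  6
  r 10  9  8  7  6  6  5  4  5  6
  x 11 10  9  8  7  7  6  5  5  6
The bottom-right entry gives D[11][9] = 6, so no sequence of fewer than 6 edits works. Backtracking through the table gives one optimal edit sequence (6 edits):
  poskkufnsrx → poskufnsrx (del k @4)
  poskufnsrx → posfufnsrx (sub k→f @4)
  posfufnsrx → posfunsrx (del f @6)
  posfunsrx → posfunrrx (sub s→r @7)
  posfunrrx → posfunrpx (sub r→p @8)
  posfunrpx → posfunrpi (sub x→i @9)
Edit distance = 6.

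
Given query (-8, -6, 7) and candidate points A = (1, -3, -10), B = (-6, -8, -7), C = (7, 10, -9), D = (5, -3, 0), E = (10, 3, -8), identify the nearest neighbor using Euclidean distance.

Distances: d(A) ≈ 19.4679, d(B) ≈ 14.2829, d(C) ≈ 27.1477, d(D) ≈ 15.0665, d(E) ≈ 25.0998. Nearest: B = (-6, -8, -7) with distance 14.2829.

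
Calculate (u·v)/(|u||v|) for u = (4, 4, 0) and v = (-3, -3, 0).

With u = (4, 4, 0), v = (-3, -3, 0):
u·v = 4·(-3) + 4·(-3) + 0·0 = (-12) + (-12) + 0 = -24.
|u| = √(4² + 4² + 0²) = √32, |v| = √((-3)² + (-3)² + 0²) = √18, so |u||v| = √(32·18) = √576 = 24.
cos θ = (u·v)/(|u||v|) = -24/24 = -1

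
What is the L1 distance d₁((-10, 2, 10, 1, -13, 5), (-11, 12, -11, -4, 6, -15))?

Σ|x_i - y_i| = |-10 - (-11)| + |2 - 12| + |10 - (-11)| + |1 - (-4)| + |-13 - 6| + |5 - (-15)| = 1 + 10 + 21 + 5 + 19 + 20 = 76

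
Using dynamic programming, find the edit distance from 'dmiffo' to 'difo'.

Let D[i][j] be the edit distance between the first i characters of 'dmiffo' and the first j characters of 'difo', with D[i][0] = i, D[0][j] = j, and D[i][j] = D[i-1][j-1] if the characters match, else 1 + min(D[i-1][j], D[i][j-1], D[i-1][j-1]). Filling the table (rows: prefixes of 'dmiffo', columns: prefixes of 'difo'):
     ε  d  i  f  o
  ε  0  1  2  3  4
  d  1  0  1  2  3
  m  2  1  1  2  3
  i  3  2  1  2  3
  f  4  3  2  1  2
  f  5  4  3  2  2
  o  6  5  4  3  2
The bottom-right entry gives D[6][4] = 2, so no sequence of fewer than 2 edits works. Backtracking through the table gives one optimal edit sequence (2 edits):
  dmiffo → diffo (del m @2)
  diffo → difo (del f @3)
Edit distance = 2.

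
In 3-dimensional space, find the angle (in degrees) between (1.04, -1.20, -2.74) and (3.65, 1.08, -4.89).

With u = (1.04, -1.20, -2.74), v = (3.65, 1.08, -4.89):
u·v = 1.04·3.65 + (-1.2)·1.08 + (-2.74)·(-4.89) = 3.796 + (-1.296) + 13.3986 = 15.8986.
|u| = √(1.04² + (-1.2)² + (-2.74)²) = √(1.0816 + 1.44 + 7.5076) = √10.0292, |v| = √(3.65² + 1.08² + (-4.89)²) = √(13.3225 + 1.1664 + 23.9121) = √38.401.
cos θ = (u·v)/(|u||v|) = 15.8986/(√10.0292·√38.401) ≈ 0.81013
θ = arccos(0.81013) ≈ 35.89°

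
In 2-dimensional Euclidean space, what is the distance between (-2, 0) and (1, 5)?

√(Σ(x_i - y_i)²) = √((-2 - 1)² + (0 - 5)²)
= √((-3)² + (-5)²) = √(9 + 25) = √34 ≈ 5.831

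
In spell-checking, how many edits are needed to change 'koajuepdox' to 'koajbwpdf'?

Let D[i][j] be the edit distance between the first i characters of 'koajuepdox' and the first j characters of 'koajbwpdf', with D[i][0] = i, D[0][j] = j, and D[i][j] = D[i-1][j-1] if the characters match, else 1 + min(D[i-1][j], D[i][j-1], D[i-1][j-1]). Filling the table (rows: prefixes of 'koajuepdox', columns: prefixes of 'koajbwpdf'):
     ε  k  o  a  j  b  w  p  d  f
  ε  0  1  2  3  4  5  6  7  8  9
  k  1  0  1  2  3  4  5  6  7  8
  o  2  1  0  1  2  3  4  5  6  7
  a  3  2  1  0  1  2  3  4  5  6
  j  4  3  2  1  0  1  2  3  4  5
  u  5  4  3  2  1  1  2  3  4  5
  e  6  5  4  3  2  2  2  3  4  5
  p  7  6  5  4  3  3  3  2  3  4
  d  8  7  6  5  4  4  4  3  2  3
  o  9  8  7  6  5  5  5  4  3  3
  x 10  9  8  7  6  6  6  5  4  4
The bottom-right entry gives D[10][9] = 4, so no sequence of fewer than 4 edits works. Backtracking through the table gives one optimal edit sequence (4 edits):
  koajuepdox → koajbepdox (sub u→b @5)
  koajbepdox → koajbwpdox (sub e→w @6)
  koajbwpdox → koajbwpdx (del o @9)
  koajbwpdx → koajbwpdf (sub x→f @9)
Edit distance = 4.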